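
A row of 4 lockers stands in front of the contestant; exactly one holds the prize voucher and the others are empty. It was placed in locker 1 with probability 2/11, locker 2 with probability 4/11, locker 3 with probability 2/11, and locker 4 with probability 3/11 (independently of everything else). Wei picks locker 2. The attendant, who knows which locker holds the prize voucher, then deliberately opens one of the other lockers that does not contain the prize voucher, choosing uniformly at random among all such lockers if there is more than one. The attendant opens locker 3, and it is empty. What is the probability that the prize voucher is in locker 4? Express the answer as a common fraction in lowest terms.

9/23

Apply Bayes' rule, conditioning on where the prize voucher actually is.
If it is in locker 1 (prior 2/11): the attendant has 2 equally likely choices, so probability 1/2; weight (2/11)·(1/2) = 1/11.
If it is in locker 2 (prior 4/11): the attendant has 3 equally likely choices, so probability 1/3; weight (4/11)·(1/3) = 4/33.
If it is in locker 3 (prior 2/11): the attendant opened locker 3, so this case is ruled out; weight (2/11)·0 = 0.
If it is in locker 4 (prior 3/11): the attendant has 2 equally likely choices, so probability 1/2; weight (3/11)·(1/2) = 3/22.
The weights sum to 23/66.
So P(the prize voucher in locker 4 | the attendant opened locker 3) = (3/22) / (23/66) = 9/23.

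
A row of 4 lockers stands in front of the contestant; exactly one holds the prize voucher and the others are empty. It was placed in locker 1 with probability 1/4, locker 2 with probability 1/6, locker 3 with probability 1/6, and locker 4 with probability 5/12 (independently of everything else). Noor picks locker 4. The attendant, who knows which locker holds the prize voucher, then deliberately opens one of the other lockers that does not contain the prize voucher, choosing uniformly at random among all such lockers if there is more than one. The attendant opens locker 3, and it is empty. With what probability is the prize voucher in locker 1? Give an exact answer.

9/25

Condition on the true location of the prize voucher.
If it is in locker 1 (prior 1/4): the attendant has 2 equally likely choices, so probability 1/2; weight (1/4)·(1/2) = 1/8.
If it is in locker 2 (prior 1/6): the attendant has 2 equally likely choices, so probability 1/2; weight (1/6)·(1/2) = 1/12.
If it is in locker 3 (prior 1/6): the attendant opened locker 3, so this case is ruled out; weight (1/6)·0 = 0.
If it is in locker 4 (prior 5/12): the attendant has 3 equally likely choices, so probability 1/3; weight (5/12)·(1/3) = 5/36.
The weights sum to 25/72.
So P(the prize voucher in locker 1 | the attendant opened locker 3) = (1/8) / (25/72) = 9/25.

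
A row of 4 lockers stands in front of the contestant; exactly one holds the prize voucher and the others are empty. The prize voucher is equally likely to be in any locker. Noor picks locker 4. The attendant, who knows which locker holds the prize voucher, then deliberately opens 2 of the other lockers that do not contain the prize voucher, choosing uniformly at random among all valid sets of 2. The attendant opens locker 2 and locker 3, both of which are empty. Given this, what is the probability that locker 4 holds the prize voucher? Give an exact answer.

1/4

Consider each possible location of the prize voucher in turn.
If it is in locker 1 (prior 1/4): the attendant has no choice, probability 1; weight (1/4)·1 = 1/4.
If it is in either of lockers 2 and 3 (prior 1/4 each): that locker was opened and seen not to hold the prize — ruled out; weight (1/4)·0 = 0 each.
If it is in locker 4 (prior 1/4): the attendant has 3 equally likely choices, so probability 1/3; weight (1/4)·(1/3) = 1/12.
The weights sum to 1/3.
So P(the prize voucher in locker 4 | the attendant opened locker 2 and locker 3) = (1/12) / (1/3) = 1/4.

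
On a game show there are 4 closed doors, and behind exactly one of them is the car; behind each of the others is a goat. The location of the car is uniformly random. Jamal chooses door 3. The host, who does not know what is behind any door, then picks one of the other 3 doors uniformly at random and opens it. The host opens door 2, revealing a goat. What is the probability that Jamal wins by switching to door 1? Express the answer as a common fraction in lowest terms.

Condition on the true location of the car.
If it is behind any of doors 1, 3, and 4 (prior 1/4 each): the host picks door 2 with probability 1/3 regardless, and it is not the prize; weight (1/4)·(1/3) = 1/12 each.
If it is behind door 2 (prior 1/4): the host opened door 2, so this case is ruled out; weight (1/4)·0 = 0.
The weights sum to 1/4.
So P(the car behind door 1 | the host opened door 2) = (1/12) / (1/4) = 1/3.

1/3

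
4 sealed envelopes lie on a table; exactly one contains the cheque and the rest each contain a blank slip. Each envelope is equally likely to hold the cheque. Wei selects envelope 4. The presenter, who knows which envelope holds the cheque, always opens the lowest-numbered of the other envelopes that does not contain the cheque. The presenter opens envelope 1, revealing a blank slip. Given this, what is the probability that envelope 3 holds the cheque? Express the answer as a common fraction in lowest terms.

Condition on the true location of the cheque.
If it is in envelope 1 (prior 1/4): the presenter opened envelope 1, so this case is ruled out; weight (1/4)·0 = 0.
If it is in any of envelopes 2, 3, and 4 (prior 1/4 each): envelope 1 is the lowest-numbered option available, probability 1; weight (1/4)·1 = 1/4 each.
The weights sum to 3/4.
So P(the cheque in envelope 3 | the presenter opened envelope 1) = (1/4) / (3/4) = 1/3.

1/3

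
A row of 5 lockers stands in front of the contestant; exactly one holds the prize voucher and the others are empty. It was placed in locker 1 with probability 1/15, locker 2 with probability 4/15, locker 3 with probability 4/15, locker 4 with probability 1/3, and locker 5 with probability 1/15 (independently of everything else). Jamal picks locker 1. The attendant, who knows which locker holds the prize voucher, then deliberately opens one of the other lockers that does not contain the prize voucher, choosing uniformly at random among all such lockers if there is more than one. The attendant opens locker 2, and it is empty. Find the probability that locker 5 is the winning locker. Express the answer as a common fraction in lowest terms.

4/43

Consider each possible location of the prize voucher in turn.
If it is in locker 1 (prior 1/15): the attendant has 4 equally likely choices, so probability 1/4; weight (1/15)·(1/4) = 1/60.
If it is in locker 2 (prior 4/15): the attendant opened locker 2, so this case is ruled out; weight (4/15)·0 = 0.
If it is in locker 3 (prior 4/15): the attendant has 3 equally likely choices, so probability 1/3; weight (4/15)·(1/3) = 4/45.
If it is in locker 4 (prior 1/3): the attendant has 3 equally likely choices, so probability 1/3; weight (1/3)·(1/3) = 1/9.
If it is in locker 5 (prior 1/15): the attendant has 3 equally likely choices, so probability 1/3; weight (1/15)·(1/3) = 1/45.
The weights sum to 43/180.
So P(the prize voucher in locker 5 | the attendant opened locker 2) = (1/45) / (43/180) = 4/43.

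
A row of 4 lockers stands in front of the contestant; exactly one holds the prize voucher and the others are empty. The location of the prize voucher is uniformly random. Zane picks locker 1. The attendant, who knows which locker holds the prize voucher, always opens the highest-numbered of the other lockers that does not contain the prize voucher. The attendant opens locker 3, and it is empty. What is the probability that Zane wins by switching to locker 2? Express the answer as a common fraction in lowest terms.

Apply Bayes' rule, conditioning on where the prize voucher actually is.
If it is in either of lockers 1 and 2 (prior 1/4 each): the attendant would have opened locker 4 instead, probability 0; weight (1/4)·0 = 0 each.
If it is in locker 3 (prior 1/4): the attendant opened locker 3, so this case is ruled out; weight (1/4)·0 = 0.
If it is in locker 4 (prior 1/4): locker 3 is the highest-numbered option available, probability 1; weight (1/4)·1 = 1/4.
The weights sum to 1/4.
So P(the prize voucher in locker 2 | the attendant opened locker 3) = 0 / (1/4) = 0.

0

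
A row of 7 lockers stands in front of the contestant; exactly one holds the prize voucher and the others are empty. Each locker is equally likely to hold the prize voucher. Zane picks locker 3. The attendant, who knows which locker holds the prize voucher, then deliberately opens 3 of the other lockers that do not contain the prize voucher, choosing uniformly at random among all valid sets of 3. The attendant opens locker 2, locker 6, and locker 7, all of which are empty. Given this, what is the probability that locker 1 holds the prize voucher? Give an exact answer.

2/7

Condition on the true location of the prize voucher.
If it is in any of lockers 1, 4, and 5 (prior 1/7 each): the attendant has 10 equally likely choices, so probability 1/10; weight (1/7)·(1/10) = 1/70 each.
If it is in any of lockers 2, 6, and 7 (prior 1/7 each): that locker was opened and seen not to hold the prize — ruled out; weight (1/7)·0 = 0 each.
If it is in locker 3 (prior 1/7): the attendant has 20 equally likely choices, so probability 1/20; weight (1/7)·(1/20) = 1/140.
The weights sum to 1/20.
So P(the prize voucher in locker 1 | the attendant opened locker 2, locker 6, and locker 7) = (1/70) / (1/20) = 2/7.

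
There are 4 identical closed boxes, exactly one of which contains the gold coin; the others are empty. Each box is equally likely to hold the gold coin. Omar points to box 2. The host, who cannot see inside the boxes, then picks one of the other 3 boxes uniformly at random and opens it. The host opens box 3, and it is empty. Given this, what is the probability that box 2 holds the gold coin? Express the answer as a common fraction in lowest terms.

Condition on the true location of the gold coin.
If it is in any of boxes 1, 2, and 4 (prior 1/4 each): the host picks box 3 with probability 1/3 regardless, and it is not the prize; weight (1/4)·(1/3) = 1/12 each.
If it is in box 3 (prior 1/4): the host opened box 3, so this case is ruled out; weight (1/4)·0 = 0.
The weights sum to 1/4.
So P(the gold coin in box 2 | the host opened box 3) = (1/12) / (1/4) = 1/3.

1/3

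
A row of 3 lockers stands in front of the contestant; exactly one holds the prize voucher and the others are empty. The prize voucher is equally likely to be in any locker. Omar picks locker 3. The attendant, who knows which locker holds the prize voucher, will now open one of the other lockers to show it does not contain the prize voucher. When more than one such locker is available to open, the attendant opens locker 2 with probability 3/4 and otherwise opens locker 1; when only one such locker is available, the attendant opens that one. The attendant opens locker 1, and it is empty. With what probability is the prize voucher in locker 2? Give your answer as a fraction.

Condition on the true location of the prize voucher.
If it is in locker 1 (prior 1/3): the attendant opened locker 1, so this case is ruled out; weight (1/3)·0 = 0.
If it is in locker 2 (prior 1/3): only locker 1 is available, probability 1; weight (1/3)·1 = 1/3.
If it is in locker 3 (prior 1/3): locker 2 is available but not opened, probability 1/4; weight (1/3)·(1/4) = 1/12.
The weights sum to 5/12.
So P(the prize voucher in locker 2 | the attendant opened locker 1) = (1/3) / (5/12) = 4/5.

4/5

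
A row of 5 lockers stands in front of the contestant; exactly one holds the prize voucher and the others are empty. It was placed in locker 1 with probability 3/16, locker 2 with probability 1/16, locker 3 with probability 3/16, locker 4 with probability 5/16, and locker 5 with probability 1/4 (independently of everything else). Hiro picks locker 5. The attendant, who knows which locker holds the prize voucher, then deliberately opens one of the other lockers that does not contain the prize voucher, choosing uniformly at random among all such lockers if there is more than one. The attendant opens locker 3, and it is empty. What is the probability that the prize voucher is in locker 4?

5/12

Apply Bayes' rule, conditioning on where the prize voucher actually is.
If it is in locker 1 (prior 3/16): the attendant has 3 equally likely choices, so probability 1/3; weight (3/16)·(1/3) = 1/16.
If it is in locker 2 (prior 1/16): the attendant has 3 equally likely choices, so probability 1/3; weight (1/16)·(1/3) = 1/48.
If it is in locker 3 (prior 3/16): the attendant opened locker 3, so this case is ruled out; weight (3/16)·0 = 0.
If it is in locker 4 (prior 5/16): the attendant has 3 equally likely choices, so probability 1/3; weight (5/16)·(1/3) = 5/48.
If it is in locker 5 (prior 1/4): the attendant has 4 equally likely choices, so probability 1/4; weight (1/4)·(1/4) = 1/16.
The weights sum to 1/4.
So P(the prize voucher in locker 4 | the attendant opened locker 3) = (5/48) / (1/4) = 5/12.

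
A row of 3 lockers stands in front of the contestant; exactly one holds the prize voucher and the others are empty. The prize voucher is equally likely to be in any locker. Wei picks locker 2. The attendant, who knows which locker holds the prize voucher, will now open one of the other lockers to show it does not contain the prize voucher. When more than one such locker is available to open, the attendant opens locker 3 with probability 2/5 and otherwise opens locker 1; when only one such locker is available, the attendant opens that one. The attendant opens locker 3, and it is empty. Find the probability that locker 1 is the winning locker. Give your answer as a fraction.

Condition on the true location of the prize voucher.
If it is in locker 1 (prior 1/3): only locker 3 is available, probability 1; weight (1/3)·1 = 1/3.
If it is in locker 2 (prior 1/3): locker 3 is available, opened with probability 2/5; weight (1/3)·(2/5) = 2/15.
If it is in locker 3 (prior 1/3): the attendant opened locker 3, so this case is ruled out; weight (1/3)·0 = 0.
The weights sum to 7/15.
So P(the prize voucher in locker 1 | the attendant opened locker 3) = (1/3) / (7/15) = 5/7.

5/7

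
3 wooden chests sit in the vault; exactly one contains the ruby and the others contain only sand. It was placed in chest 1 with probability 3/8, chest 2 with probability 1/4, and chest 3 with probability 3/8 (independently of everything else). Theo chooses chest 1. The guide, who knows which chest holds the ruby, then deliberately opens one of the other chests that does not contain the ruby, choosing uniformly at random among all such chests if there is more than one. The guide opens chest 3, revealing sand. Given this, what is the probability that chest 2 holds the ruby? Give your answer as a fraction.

4/7

Apply Bayes' rule, conditioning on where the ruby actually is.
If it is in chest 1 (prior 3/8): the guide has 2 equally likely choices, so probability 1/2; weight (3/8)·(1/2) = 3/16.
If it is in chest 2 (prior 1/4): the guide has no choice, probability 1; weight (1/4)·1 = 1/4.
If it is in chest 3 (prior 3/8): the guide opened chest 3, so this case is ruled out; weight (3/8)·0 = 0.
The weights sum to 7/16.
So P(the ruby in chest 2 | the guide opened chest 3) = (1/4) / (7/16) = 4/7.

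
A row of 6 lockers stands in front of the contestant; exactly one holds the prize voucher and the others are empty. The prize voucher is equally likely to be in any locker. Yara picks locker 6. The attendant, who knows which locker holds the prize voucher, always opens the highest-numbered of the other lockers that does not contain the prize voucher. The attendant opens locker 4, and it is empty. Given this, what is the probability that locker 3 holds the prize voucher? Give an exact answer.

Apply Bayes' rule, conditioning on where the prize voucher actually is.
If it is in any of lockers 1, 2, 3, and 6 (prior 1/6 each): the attendant would have opened locker 5 instead, probability 0; weight (1/6)·0 = 0 each.
If it is in locker 4 (prior 1/6): the attendant opened locker 4, so this case is ruled out; weight (1/6)·0 = 0.
If it is in locker 5 (prior 1/6): locker 4 is the highest-numbered option available, probability 1; weight (1/6)·1 = 1/6.
The weights sum to 1/6.
So P(the prize voucher in locker 3 | the attendant opened locker 4) = 0 / (1/6) = 0.

0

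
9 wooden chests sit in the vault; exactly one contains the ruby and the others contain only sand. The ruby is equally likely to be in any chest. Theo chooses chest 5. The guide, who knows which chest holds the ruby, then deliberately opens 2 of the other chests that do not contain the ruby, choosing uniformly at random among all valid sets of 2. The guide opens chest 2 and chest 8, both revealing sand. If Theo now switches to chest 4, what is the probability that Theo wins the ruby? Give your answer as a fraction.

Consider each possible location of the ruby in turn.
If it is in any of chests 1, 3, 4, 6, 7, and 9 (prior 1/9 each): the guide has 21 equally likely choices, so probability 1/21; weight (1/9)·(1/21) = 1/189 each.
If it is in either of chests 2 and 8 (prior 1/9 each): that chest was opened and seen not to hold the prize — ruled out; weight (1/9)·0 = 0 each.
If it is in chest 5 (prior 1/9): the guide has 28 equally likely choices, so probability 1/28; weight (1/9)·(1/28) = 1/252.
The weights sum to 1/28.
So P(the ruby in chest 4 | the guide opened chest 2 and chest 8) = (1/189) / (1/28) = 4/27.

4/27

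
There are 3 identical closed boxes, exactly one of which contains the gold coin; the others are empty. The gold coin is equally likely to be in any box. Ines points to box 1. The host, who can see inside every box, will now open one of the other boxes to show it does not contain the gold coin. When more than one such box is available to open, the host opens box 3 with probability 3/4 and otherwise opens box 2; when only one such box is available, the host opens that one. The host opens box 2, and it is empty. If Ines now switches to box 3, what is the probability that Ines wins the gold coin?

4/5

Condition on the true location of the gold coin.
If it is in box 1 (prior 1/3): box 3 is available but not opened, probability 1/4; weight (1/3)·(1/4) = 1/12.
If it is in box 2 (prior 1/3): the host opened box 2, so this case is ruled out; weight (1/3)·0 = 0.
If it is in box 3 (prior 1/3): only box 2 is available, probability 1; weight (1/3)·1 = 1/3.
The weights sum to 5/12.
So P(the gold coin in box 3 | the host opened box 2) = (1/3) / (5/12) = 4/5.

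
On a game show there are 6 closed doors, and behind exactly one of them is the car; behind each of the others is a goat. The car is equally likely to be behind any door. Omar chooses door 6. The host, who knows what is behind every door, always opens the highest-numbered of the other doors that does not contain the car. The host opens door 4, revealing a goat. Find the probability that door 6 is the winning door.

0

Consider each possible location of the car in turn.
If it is behind any of doors 1, 2, 3, and 6 (prior 1/6 each): the host would have opened door 5 instead, probability 0; weight (1/6)·0 = 0 each.
If it is behind door 4 (prior 1/6): the host opened door 4, so this case is ruled out; weight (1/6)·0 = 0.
If it is behind door 5 (prior 1/6): door 4 is the highest-numbered option available, probability 1; weight (1/6)·1 = 1/6.
The weights sum to 1/6.
So P(the car behind door 6 | the host opened door 4) = 0 / (1/6) = 0.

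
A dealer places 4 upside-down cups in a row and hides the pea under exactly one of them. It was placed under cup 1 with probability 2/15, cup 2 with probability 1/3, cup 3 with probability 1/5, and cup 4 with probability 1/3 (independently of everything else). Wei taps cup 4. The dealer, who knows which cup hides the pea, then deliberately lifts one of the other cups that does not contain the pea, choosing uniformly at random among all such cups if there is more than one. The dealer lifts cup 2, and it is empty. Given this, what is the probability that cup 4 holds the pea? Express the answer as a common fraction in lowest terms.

Condition on the true location of the pea.
If it is under cup 1 (prior 2/15): the dealer has 2 equally likely choices, so probability 1/2; weight (2/15)·(1/2) = 1/15.
If it is under cup 2 (prior 1/3): the dealer opened cup 2, so this case is ruled out; weight (1/3)·0 = 0.
If it is under cup 3 (prior 1/5): the dealer has 2 equally likely choices, so probability 1/2; weight (1/5)·(1/2) = 1/10.
If it is under cup 4 (prior 1/3): the dealer has 3 equally likely choices, so probability 1/3; weight (1/3)·(1/3) = 1/9.
The weights sum to 5/18.
So P(the pea under cup 4 | the dealer opened cup 2) = (1/9) / (5/18) = 2/5.

2/5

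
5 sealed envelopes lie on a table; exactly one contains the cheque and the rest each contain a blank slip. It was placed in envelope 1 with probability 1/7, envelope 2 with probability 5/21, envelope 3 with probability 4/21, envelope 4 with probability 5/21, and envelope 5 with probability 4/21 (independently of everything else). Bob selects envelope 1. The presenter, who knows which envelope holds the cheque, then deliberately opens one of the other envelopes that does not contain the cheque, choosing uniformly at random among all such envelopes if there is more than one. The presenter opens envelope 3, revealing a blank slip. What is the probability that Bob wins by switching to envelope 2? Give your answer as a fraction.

4/13

Condition on the true location of the cheque.
If it is in envelope 1 (prior 1/7): the presenter has 4 equally likely choices, so probability 1/4; weight (1/7)·(1/4) = 1/28.
If it is in either of envelopes 2 and 4 (prior 5/21 each): the presenter has 3 equally likely choices, so probability 1/3; weight (5/21)·(1/3) = 5/63 each.
If it is in envelope 3 (prior 4/21): the presenter opened envelope 3, so this case is ruled out; weight (4/21)·0 = 0.
If it is in envelope 5 (prior 4/21): the presenter has 3 equally likely choices, so probability 1/3; weight (4/21)·(1/3) = 4/63.
The weights sum to 65/252.
So P(the cheque in envelope 2 | the presenter opened envelope 3) = (5/63) / (65/252) = 4/13.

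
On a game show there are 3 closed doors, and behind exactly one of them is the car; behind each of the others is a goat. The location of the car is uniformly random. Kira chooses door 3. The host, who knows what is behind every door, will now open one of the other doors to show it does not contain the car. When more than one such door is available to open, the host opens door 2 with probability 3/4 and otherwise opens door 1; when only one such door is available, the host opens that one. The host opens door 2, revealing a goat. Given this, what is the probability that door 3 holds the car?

Consider each possible location of the car in turn.
If it is behind door 1 (prior 1/3): only door 2 is available, probability 1; weight (1/3)·1 = 1/3.
If it is behind door 2 (prior 1/3): the host opened door 2, so this case is ruled out; weight (1/3)·0 = 0.
If it is behind door 3 (prior 1/3): door 2 is available, opened with probability 3/4; weight (1/3)·(3/4) = 1/4.
The weights sum to 7/12.
So P(the car behind door 3 | the host opened door 2) = (1/4) / (7/12) = 3/7.

3/7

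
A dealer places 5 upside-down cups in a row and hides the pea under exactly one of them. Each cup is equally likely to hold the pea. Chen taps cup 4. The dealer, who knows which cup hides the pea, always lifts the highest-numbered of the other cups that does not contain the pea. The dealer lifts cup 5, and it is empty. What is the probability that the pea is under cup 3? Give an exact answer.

1/4

Apply Bayes' rule, conditioning on where the pea actually is.
If it is under any of cups 1, 2, 3, and 4 (prior 1/5 each): cup 5 is the highest-numbered option available, probability 1; weight (1/5)·1 = 1/5 each.
If it is under cup 5 (prior 1/5): the dealer opened cup 5, so this case is ruled out; weight (1/5)·0 = 0.
The weights sum to 4/5.
So P(the pea under cup 3 | the dealer opened cup 5) = (1/5) / (4/5) = 1/4.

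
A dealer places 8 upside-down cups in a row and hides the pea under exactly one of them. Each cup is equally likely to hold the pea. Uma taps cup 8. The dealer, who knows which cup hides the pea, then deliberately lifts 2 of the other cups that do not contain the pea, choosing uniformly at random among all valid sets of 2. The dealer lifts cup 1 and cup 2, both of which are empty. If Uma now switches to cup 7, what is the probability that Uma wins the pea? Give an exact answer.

7/40

Consider each possible location of the pea in turn.
If it is under either of cups 1 and 2 (prior 1/8 each): that cup was opened and seen not to hold the prize — ruled out; weight (1/8)·0 = 0 each.
If it is under any of cups 3, 4, 5, 6, and 7 (prior 1/8 each): the dealer has 15 equally likely choices, so probability 1/15; weight (1/8)·(1/15) = 1/120 each.
If it is under cup 8 (prior 1/8): the dealer has 21 equally likely choices, so probability 1/21; weight (1/8)·(1/21) = 1/168.
The weights sum to 1/21.
So P(the pea under cup 7 | the dealer opened cup 1 and cup 2) = (1/120) / (1/21) = 7/40.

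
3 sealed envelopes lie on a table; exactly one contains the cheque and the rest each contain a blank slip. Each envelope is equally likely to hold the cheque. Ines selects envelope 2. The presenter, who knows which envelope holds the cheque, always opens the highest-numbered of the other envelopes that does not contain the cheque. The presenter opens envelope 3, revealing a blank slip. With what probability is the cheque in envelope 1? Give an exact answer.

Condition on the true location of the cheque.
If it is in either of envelopes 1 and 2 (prior 1/3 each): envelope 3 is the highest-numbered option available, probability 1; weight (1/3)·1 = 1/3 each.
If it is in envelope 3 (prior 1/3): the presenter opened envelope 3, so this case is ruled out; weight (1/3)·0 = 0.
The weights sum to 2/3.
So P(the cheque in envelope 1 | the presenter opened envelope 3) = (1/3) / (2/3) = 1/2.

1/2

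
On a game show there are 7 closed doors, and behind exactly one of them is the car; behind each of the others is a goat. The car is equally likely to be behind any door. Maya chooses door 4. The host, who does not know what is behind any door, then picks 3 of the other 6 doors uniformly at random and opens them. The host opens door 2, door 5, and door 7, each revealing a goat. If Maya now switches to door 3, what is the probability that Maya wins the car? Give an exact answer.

Apply Bayes' rule, conditioning on where the car actually is.
If it is behind any of doors 1, 3, 4, and 6 (prior 1/7 each): the host picks exactly this set with probability 1/20 regardless, and none is the prize; weight (1/7)·(1/20) = 1/140 each.
If it is behind any of doors 2, 5, and 7 (prior 1/7 each): that door was opened and seen not to hold the prize — ruled out; weight (1/7)·0 = 0 each.
The weights sum to 1/35.
So P(the car behind door 3 | the host opened door 2, door 5, and door 7) = (1/140) / (1/35) = 1/4.

1/4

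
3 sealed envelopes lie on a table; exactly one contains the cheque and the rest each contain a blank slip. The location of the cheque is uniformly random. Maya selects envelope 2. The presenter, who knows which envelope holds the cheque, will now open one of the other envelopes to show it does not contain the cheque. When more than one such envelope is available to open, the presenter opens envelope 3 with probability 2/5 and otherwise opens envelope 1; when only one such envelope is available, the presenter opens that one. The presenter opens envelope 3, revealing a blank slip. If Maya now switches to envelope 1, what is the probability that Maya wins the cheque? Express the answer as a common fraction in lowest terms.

Consider each possible location of the cheque in turn.
If it is in envelope 1 (prior 1/3): only envelope 3 is available, probability 1; weight (1/3)·1 = 1/3.
If it is in envelope 2 (prior 1/3): envelope 3 is available, opened with probability 2/5; weight (1/3)·(2/5) = 2/15.
If it is in envelope 3 (prior 1/3): the presenter opened envelope 3, so this case is ruled out; weight (1/3)·0 = 0.
The weights sum to 7/15.
So P(the cheque in envelope 1 | the presenter opened envelope 3) = (1/3) / (7/15) = 5/7.

5/7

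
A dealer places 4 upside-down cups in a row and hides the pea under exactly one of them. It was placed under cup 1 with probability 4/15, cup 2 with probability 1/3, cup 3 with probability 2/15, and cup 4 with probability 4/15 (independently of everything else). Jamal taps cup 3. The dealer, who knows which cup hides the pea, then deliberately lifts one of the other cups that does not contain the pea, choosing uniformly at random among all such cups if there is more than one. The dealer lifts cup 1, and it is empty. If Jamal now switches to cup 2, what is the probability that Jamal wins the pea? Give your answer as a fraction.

Apply Bayes' rule, conditioning on where the pea actually is.
If it is under cup 1 (prior 4/15): the dealer opened cup 1, so this case is ruled out; weight (4/15)·0 = 0.
If it is under cup 2 (prior 1/3): the dealer has 2 equally likely choices, so probability 1/2; weight (1/3)·(1/2) = 1/6.
If it is under cup 3 (prior 2/15): the dealer has 3 equally likely choices, so probability 1/3; weight (2/15)·(1/3) = 2/45.
If it is under cup 4 (prior 4/15): the dealer has 2 equally likely choices, so probability 1/2; weight (4/15)·(1/2) = 2/15.
The weights sum to 31/90.
So P(the pea under cup 2 | the dealer opened cup 1) = (1/6) / (31/90) = 15/31.

15/31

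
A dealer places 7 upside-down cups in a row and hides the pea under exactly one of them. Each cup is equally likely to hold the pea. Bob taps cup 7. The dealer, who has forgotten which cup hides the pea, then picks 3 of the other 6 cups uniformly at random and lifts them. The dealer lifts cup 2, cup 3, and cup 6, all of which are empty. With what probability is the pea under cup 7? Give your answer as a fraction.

1/4

Because the dealer chose which cups to lift without knowing where the pea is, the choice is independent of the prize location. Learning that none of the 3 opened cups holds the pea simply rules out those 3 locations and leaves the remaining 4 cups still equally likely by symmetry.
So P(the pea under cup 7) = 1/4.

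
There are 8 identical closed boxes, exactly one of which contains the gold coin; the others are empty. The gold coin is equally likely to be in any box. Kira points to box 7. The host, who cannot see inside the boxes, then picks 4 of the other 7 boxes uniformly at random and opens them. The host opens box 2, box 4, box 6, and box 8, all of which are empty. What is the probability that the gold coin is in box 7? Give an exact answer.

1/4

Apply Bayes' rule, conditioning on where the gold coin actually is.
If it is in any of boxes 1, 3, 5, and 7 (prior 1/8 each): the host picks exactly this set with probability 1/35 regardless, and none is the prize; weight (1/8)·(1/35) = 1/280 each.
If it is in any of boxes 2, 4, 6, and 8 (prior 1/8 each): that box was opened and seen not to hold the prize — ruled out; weight (1/8)·0 = 0 each.
The weights sum to 1/70.
So P(the gold coin in box 7 | the host opened box 2, box 4, box 6, and box 8) = (1/280) / (1/70) = 1/4.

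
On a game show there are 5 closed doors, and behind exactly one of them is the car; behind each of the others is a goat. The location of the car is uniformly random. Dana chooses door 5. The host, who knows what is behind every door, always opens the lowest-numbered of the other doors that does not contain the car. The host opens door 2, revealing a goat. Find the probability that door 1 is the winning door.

1

Consider each possible location of the car in turn.
If it is behind door 1 (prior 1/5): door 2 is the lowest-numbered option available, probability 1; weight (1/5)·1 = 1/5.
If it is behind door 2 (prior 1/5): the host opened door 2, so this case is ruled out; weight (1/5)·0 = 0.
If it is behind any of doors 3, 4, and 5 (prior 1/5 each): the host would have opened door 1 instead, probability 0; weight (1/5)·0 = 0 each.
The weights sum to 1/5.
So P(the car behind door 1 | the host opened door 2) = (1/5) / (1/5) = 1.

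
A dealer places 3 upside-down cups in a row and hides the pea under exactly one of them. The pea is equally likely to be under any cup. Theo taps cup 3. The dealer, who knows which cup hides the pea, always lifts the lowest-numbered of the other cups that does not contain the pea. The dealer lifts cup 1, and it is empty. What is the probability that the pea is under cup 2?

Consider each possible location of the pea in turn.
If it is under cup 1 (prior 1/3): the dealer opened cup 1, so this case is ruled out; weight (1/3)·0 = 0.
If it is under either of cups 2 and 3 (prior 1/3 each): cup 1 is the lowest-numbered option available, probability 1; weight (1/3)·1 = 1/3 each.
The weights sum to 2/3.
So P(the pea under cup 2 | the dealer opened cup 1) = (1/3) / (2/3) = 1/2.

1/2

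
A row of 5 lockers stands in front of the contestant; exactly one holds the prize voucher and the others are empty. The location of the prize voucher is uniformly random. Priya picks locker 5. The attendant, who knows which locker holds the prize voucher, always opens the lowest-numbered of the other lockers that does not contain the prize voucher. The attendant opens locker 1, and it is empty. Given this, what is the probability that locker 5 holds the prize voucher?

Condition on the true location of the prize voucher.
If it is in locker 1 (prior 1/5): the attendant opened locker 1, so this case is ruled out; weight (1/5)·0 = 0.
If it is in any of lockers 2, 3, 4, and 5 (prior 1/5 each): locker 1 is the lowest-numbered option available, probability 1; weight (1/5)·1 = 1/5 each.
The weights sum to 4/5.
So P(the prize voucher in locker 5 | the attendant opened locker 1) = (1/5) / (4/5) = 1/4.

1/4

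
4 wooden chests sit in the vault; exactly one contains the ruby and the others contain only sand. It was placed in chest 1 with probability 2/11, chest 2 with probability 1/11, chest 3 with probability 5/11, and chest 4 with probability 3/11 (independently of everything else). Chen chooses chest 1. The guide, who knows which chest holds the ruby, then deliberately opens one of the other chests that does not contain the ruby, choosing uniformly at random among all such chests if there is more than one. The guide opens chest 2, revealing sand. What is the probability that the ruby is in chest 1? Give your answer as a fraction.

1/7

Condition on the true location of the ruby.
If it is in chest 1 (prior 2/11): the guide has 3 equally likely choices, so probability 1/3; weight (2/11)·(1/3) = 2/33.
If it is in chest 2 (prior 1/11): the guide opened chest 2, so this case is ruled out; weight (1/11)·0 = 0.
If it is in chest 3 (prior 5/11): the guide has 2 equally likely choices, so probability 1/2; weight (5/11)·(1/2) = 5/22.
If it is in chest 4 (prior 3/11): the guide has 2 equally likely choices, so probability 1/2; weight (3/11)·(1/2) = 3/22.
The weights sum to 14/33.
So P(the ruby in chest 1 | the guide opened chest 2) = (2/33) / (14/33) = 1/7.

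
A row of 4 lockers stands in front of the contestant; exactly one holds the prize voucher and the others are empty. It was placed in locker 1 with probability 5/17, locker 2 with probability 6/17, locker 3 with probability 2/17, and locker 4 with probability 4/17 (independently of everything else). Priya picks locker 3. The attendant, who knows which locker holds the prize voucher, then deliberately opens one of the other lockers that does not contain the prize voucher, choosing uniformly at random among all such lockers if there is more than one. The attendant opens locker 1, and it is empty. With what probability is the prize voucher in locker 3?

Apply Bayes' rule, conditioning on where the prize voucher actually is.
If it is in locker 1 (prior 5/17): the attendant opened locker 1, so this case is ruled out; weight (5/17)·0 = 0.
If it is in locker 2 (prior 6/17): the attendant has 2 equally likely choices, so probability 1/2; weight (6/17)·(1/2) = 3/17.
If it is in locker 3 (prior 2/17): the attendant has 3 equally likely choices, so probability 1/3; weight (2/17)·(1/3) = 2/51.
If it is in locker 4 (prior 4/17): the attendant has 2 equally likely choices, so probability 1/2; weight (4/17)·(1/2) = 2/17.
The weights sum to 1/3.
So P(the prize voucher in locker 3 | the attendant opened locker 1) = (2/51) / (1/3) = 2/17.

2/17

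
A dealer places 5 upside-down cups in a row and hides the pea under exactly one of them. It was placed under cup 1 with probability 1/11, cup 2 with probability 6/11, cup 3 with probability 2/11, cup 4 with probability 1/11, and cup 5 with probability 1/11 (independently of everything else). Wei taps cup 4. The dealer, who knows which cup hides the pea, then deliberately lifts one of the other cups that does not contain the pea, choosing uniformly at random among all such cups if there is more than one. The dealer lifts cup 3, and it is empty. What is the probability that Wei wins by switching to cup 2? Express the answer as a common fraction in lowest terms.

Consider each possible location of the pea in turn.
If it is under either of cups 1 and 5 (prior 1/11 each): the dealer has 3 equally likely choices, so probability 1/3; weight (1/11)·(1/3) = 1/33 each.
If it is under cup 2 (prior 6/11): the dealer has 3 equally likely choices, so probability 1/3; weight (6/11)·(1/3) = 2/11.
If it is under cup 3 (prior 2/11): the dealer opened cup 3, so this case is ruled out; weight (2/11)·0 = 0.
If it is under cup 4 (prior 1/11): the dealer has 4 equally likely choices, so probability 1/4; weight (1/11)·(1/4) = 1/44.
The weights sum to 35/132.
So P(the pea under cup 2 | the dealer opened cup 3) = (2/11) / (35/132) = 24/35.

24/35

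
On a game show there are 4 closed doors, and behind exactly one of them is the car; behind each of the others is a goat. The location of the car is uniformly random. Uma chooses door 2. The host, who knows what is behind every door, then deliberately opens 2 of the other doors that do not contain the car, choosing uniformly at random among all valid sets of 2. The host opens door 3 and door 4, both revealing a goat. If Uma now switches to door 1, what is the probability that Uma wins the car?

3/4

Apply Bayes' rule, conditioning on where the car actually is.
If it is behind door 1 (prior 1/4): the host has no choice, probability 1; weight (1/4)·1 = 1/4.
If it is behind door 2 (prior 1/4): the host has 3 equally likely choices, so probability 1/3; weight (1/4)·(1/3) = 1/12.
If it is behind either of doors 3 and 4 (prior 1/4 each): that door was opened and seen not to hold the prize — ruled out; weight (1/4)·0 = 0 each.
The weights sum to 1/3.
So P(the car behind door 1 | the host opened door 3 and door 4) = (1/4) / (1/3) = 3/4.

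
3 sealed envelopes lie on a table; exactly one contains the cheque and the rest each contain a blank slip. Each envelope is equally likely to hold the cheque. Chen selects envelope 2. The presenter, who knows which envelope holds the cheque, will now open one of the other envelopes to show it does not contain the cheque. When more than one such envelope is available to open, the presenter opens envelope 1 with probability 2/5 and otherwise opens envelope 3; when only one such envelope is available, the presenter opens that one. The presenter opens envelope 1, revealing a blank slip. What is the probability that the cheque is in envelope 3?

5/7

Apply Bayes' rule, conditioning on where the cheque actually is.
If it is in envelope 1 (prior 1/3): the presenter opened envelope 1, so this case is ruled out; weight (1/3)·0 = 0.
If it is in envelope 2 (prior 1/3): envelope 1 is available, opened with probability 2/5; weight (1/3)·(2/5) = 2/15.
If it is in envelope 3 (prior 1/3): only envelope 1 is available, probability 1; weight (1/3)·1 = 1/3.
The weights sum to 7/15.
So P(the cheque in envelope 3 | the presenter opened envelope 1) = (1/3) / (7/15) = 5/7.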